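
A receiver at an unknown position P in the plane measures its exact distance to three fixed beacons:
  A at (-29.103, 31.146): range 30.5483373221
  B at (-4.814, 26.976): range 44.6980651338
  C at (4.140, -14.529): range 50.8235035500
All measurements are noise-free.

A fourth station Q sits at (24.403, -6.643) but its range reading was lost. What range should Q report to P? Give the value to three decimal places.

eq1: (x + 29.103)² + (y − 31.146)² = 30.5483373221²
eq2: (x + 4.814)² + (y − 26.976)² = 44.6980651338²
eq3: (x − 4.140)² + (y + 14.529)² = 50.8235035500²
eq3−eq2, eq3−eq1 (x²,y² cancel):
  -17.908·x + 83.010·y = 1107.759217
  -66.486·x + 91.350·y = 3238.654084
det = -17.908·91.350 − 83.010·-66.486 = 3883.107060
x = (1107.759217·91.350 − 83.010·3238.654084) / 3883.107060 = -43.173384
y = (-17.908·3238.654084 − 1107.759217·-66.486) / 3883.107060 = 4.030963
|P − Q| = √((-43.173384 − 24.403)² + (4.030963 − -6.643)²) = 68.414188

68.414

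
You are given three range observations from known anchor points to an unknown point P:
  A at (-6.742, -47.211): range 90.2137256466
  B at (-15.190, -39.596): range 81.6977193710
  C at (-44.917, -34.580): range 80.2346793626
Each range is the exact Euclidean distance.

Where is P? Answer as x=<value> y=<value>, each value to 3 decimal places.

eq1: (x + 6.742)² + (y + 47.211)² = 90.2137256466²
eq2: (x + 15.190)² + (y + 39.596)² = 81.6977193710²
eq3: (x + 44.917)² + (y + 34.580)² = 80.2346793626²
eq1−eq3, eq1−eq2 (x²,y² cancel):
  -76.350·x + 25.262·y = 2639.892727
  -16.896·x + 15.230·y = 988.245176
det = -76.350·15.230 − 25.262·-16.896 = -735.983748
x = (2639.892727·15.230 − 25.262·988.245176) / -735.983748 = -20.707681
y = (-76.350·988.245176 − 2639.892727·-16.896) / -735.983748 = 41.915181

x=-20.708 y=41.915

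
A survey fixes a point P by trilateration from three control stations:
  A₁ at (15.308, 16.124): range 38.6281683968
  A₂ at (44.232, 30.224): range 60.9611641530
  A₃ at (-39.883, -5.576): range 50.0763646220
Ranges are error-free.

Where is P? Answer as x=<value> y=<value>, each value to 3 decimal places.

eq1: (x − 15.308)² + (y − 16.124)² = 38.6281683968²
eq2: (x − 44.232)² + (y − 30.224)² = 60.9611641530²
eq3: (x + 39.883)² + (y + 5.576)² = 50.0763646220²
eq3−eq2, eq3−eq1 (x²,y² cancel):
  168.230·x + 71.600·y = 39.593294
  110.382·x + 43.400·y = -111.920325
det = 168.230·43.400 − 71.600·110.382 = -602.169200
x = (39.593294·43.400 − 71.600·-111.920325) / -602.169200 = -16.161312
y = (168.230·-111.920325 − 39.593294·110.382) / -602.169200 = 38.525290

x=-16.161 y=38.525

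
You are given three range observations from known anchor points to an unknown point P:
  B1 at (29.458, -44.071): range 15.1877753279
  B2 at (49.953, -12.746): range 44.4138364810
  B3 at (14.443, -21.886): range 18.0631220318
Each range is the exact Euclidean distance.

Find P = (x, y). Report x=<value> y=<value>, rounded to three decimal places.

eq1: (x − 29.458)² + (y + 44.071)² = 15.1877753279²
eq2: (x − 49.953)² + (y + 12.746)² = 44.4138364810²
eq3: (x − 14.443)² + (y + 21.886)² = 18.0631220318²
eq2−eq1, eq2−eq3 (x²,y² cancel):
  -40.990·x − 62.650·y = 1894.184432
  -71.020·x − 18.280·y = -323.852987
det = -40.990·-18.280 − -62.650·-71.020 = -3700.105800
x = (1894.184432·-18.280 − -62.650·-323.852987) / -3700.105800 = 14.841489
y = (-40.990·-323.852987 − 1894.184432·-71.020) / -3700.105800 = -39.944726

x=14.841 y=-39.945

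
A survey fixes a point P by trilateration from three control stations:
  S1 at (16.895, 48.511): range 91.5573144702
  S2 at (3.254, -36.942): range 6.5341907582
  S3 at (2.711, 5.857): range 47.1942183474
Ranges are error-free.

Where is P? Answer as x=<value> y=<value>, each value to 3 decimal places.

eq1: (x − 16.895)² + (y − 48.511)² = 91.5573144702²
eq2: (x − 3.254)² + (y + 36.942)² = 6.5341907582²
eq3: (x − 2.711)² + (y − 5.857)² = 47.1942183474²
eq1−eq3, eq1−eq2 (x²,y² cancel):
  -28.368·x − 85.308·y = 3558.343412
  -27.282·x − 170.906·y = 7076.587918
det = -28.368·-170.906 − -85.308·-27.282 = 2520.888552
x = (3558.343412·-170.906 − -85.308·7076.587918) / 2520.888552 = -1.766313
y = (-28.368·7076.587918 − 3558.343412·-27.282) / 2520.888552 = -41.124357

x=-1.766 y=-41.124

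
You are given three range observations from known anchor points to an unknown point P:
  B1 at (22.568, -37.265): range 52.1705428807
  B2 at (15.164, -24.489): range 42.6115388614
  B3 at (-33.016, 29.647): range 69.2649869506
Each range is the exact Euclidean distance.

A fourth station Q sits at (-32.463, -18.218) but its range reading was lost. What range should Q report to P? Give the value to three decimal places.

73.988

eq1: (x − 22.568)² + (y + 37.265)² = 52.1705428807²
eq2: (x − 15.164)² + (y + 24.489)² = 42.6115388614²
eq3: (x + 33.016)² + (y − 29.647)² = 69.2649869506²
eq2−eq3, eq2−eq1 (x²,y² cancel):
  -96.360·x + 108.272·y = -1842.552325
  14.808·x − 25.552·y = 162.314532
det = -96.360·-25.552 − 108.272·14.808 = 858.898944
x = (-1842.552325·-25.552 − 108.272·162.314532) / 858.898944 = 34.354191
y = (-96.360·162.314532 − -1842.552325·14.808) / 858.898944 = 13.556760
|P − Q| = √((34.354191 − -32.463)² + (13.556760 − -18.218)²) = 73.987650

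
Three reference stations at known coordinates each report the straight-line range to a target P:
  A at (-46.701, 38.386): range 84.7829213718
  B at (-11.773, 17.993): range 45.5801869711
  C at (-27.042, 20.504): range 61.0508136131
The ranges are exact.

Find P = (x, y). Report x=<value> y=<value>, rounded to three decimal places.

eq1: (x + 46.701)² + (y − 38.386)² = 84.7829213718²
eq2: (x + 11.773)² + (y − 17.993)² = 45.5801869711²
eq3: (x + 27.042)² + (y − 20.504)² = 61.0508136131²
eq2−eq1, eq2−eq3 (x²,y² cancel):
  -69.856·x + 40.786·y = -1918.473493
  -30.538·x + 5.022·y = -960.316197
det = -69.856·5.022 − 40.786·-30.538 = 894.706036
x = (-1918.473493·5.022 − 40.786·-960.316197) / 894.706036 = 33.008476
y = (-69.856·-960.316197 − -1918.473493·-30.538) / 894.706036 = 9.497538

x=33.008 y=9.498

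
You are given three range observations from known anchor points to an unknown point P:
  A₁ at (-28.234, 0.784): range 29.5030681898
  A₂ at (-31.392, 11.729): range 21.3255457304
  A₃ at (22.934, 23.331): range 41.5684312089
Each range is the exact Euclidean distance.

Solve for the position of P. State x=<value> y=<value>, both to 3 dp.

x=-18.304 y=28.566

eq1: (x + 28.234)² + (y − 0.784)² = 29.5030681898²
eq2: (x + 31.392)² + (y − 11.729)² = 21.3255457304²
eq3: (x − 22.934)² + (y − 23.331)² = 41.5684312089²
eq1−eq3, eq1−eq2 (x²,y² cancel):
  102.336·x + 45.094·y = -584.972936
  -6.316·x + 21.890·y = 740.905825
det = 102.336·21.890 − 45.094·-6.316 = 2524.948744
x = (-584.972936·21.890 − 45.094·740.905825) / 2524.948744 = -18.303526
y = (102.336·740.905825 − -584.972936·-6.316) / 2524.948744 = 28.565590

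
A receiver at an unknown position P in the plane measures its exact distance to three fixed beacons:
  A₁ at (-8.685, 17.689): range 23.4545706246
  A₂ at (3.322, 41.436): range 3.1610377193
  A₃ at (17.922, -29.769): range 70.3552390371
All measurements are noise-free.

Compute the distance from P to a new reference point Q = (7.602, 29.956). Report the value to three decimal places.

10.527

eq1: (x + 8.685)² + (y − 17.689)² = 23.4545706246²
eq2: (x − 3.322)² + (y − 41.436)² = 3.1610377193²
eq3: (x − 17.922)² + (y + 29.769)² = 70.3552390371²
eq2−eq1, eq2−eq3 (x²,y² cancel):
  -24.014·x − 47.494·y = -1879.772558
  29.200·x − 142.410·y = -5460.453836
det = -24.014·-142.410 − -47.494·29.200 = 4806.658540
x = (-1879.772558·-142.410 − -47.494·-5460.453836) / 4806.658540 = 1.739174
y = (-24.014·-5460.453836 − -1879.772558·29.200) / 4806.658540 = 38.699794
|P − Q| = √((1.739174 − 7.602)² + (38.699794 − 29.956)²) = 10.527425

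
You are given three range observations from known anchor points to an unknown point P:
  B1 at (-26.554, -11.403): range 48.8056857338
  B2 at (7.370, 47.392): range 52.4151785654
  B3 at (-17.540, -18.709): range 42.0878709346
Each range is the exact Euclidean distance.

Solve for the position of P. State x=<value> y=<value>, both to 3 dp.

eq1: (x + 26.554)² + (y + 11.403)² = 48.8056857338²
eq2: (x − 7.370)² + (y − 47.392)² = 52.4151785654²
eq3: (x + 17.540)² + (y + 18.709)² = 42.0878709346²
eq3−eq2, eq3−eq1 (x²,y² cancel):
  49.820·x + 132.202·y = 666.678219
  -18.028·x + 14.612·y = -433.141036
det = 49.820·14.612 − 132.202·-18.028 = 3111.307496
x = (666.678219·14.612 − 132.202·-433.141036) / 3111.307496 = 21.535516
y = (49.820·-433.141036 − 666.678219·-18.028) / 3111.307496 = -3.072731

x=21.536 y=-3.073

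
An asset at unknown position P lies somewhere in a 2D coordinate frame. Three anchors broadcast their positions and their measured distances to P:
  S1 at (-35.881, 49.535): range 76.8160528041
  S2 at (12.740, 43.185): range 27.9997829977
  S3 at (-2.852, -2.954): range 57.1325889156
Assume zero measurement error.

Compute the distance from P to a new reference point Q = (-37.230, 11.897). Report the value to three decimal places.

80.311

eq1: (x + 35.881)² + (y − 49.535)² = 76.8160528041²
eq2: (x − 12.740)² + (y − 43.185)² = 27.9997829977²
eq3: (x + 2.852)² + (y + 2.954)² = 57.1325889156²
eq3−eq2, eq3−eq1 (x²,y² cancel):
  31.184·x + 92.278·y = 4490.536673
  -66.058·x + 104.978·y = 1087.729114
det = 31.184·104.978 − 92.278·-66.058 = 9369.334076
x = (4490.536673·104.978 − 92.278·1087.729114) / 9369.334076 = 39.600903
y = (31.184·1087.729114 − 4490.536673·-66.058) / 9369.334076 = 35.280588
|P − Q| = √((39.600903 − -37.230)² + (35.280588 − 11.897)²) = 80.310522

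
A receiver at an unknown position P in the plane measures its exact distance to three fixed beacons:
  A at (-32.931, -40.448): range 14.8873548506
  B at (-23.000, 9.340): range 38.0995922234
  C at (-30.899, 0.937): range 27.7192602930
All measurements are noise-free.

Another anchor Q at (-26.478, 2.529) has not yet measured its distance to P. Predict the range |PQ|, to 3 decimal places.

eq1: (x + 32.931)² + (y + 40.448)² = 14.8873548506²
eq2: (x + 23.000)² + (y − 9.340)² = 38.0995922234²
eq3: (x + 30.899)² + (y − 0.937)² = 27.7192602930²
eq1−eq2, eq1−eq3 (x²,y² cancel):
  19.862·x + 99.576·y = -3334.201458
  4.064·x + 82.770·y = -2311.589352
det = 19.862·82.770 − 99.576·4.064 = 1239.300876
x = (-3334.201458·82.770 − 99.576·-2311.589352) / 1239.300876 = -36.950699
y = (19.862·-2311.589352 − -3334.201458·4.064) / 1239.300876 = -26.113588
|P − Q| = √((-36.950699 − -26.478)² + (-26.113588 − 2.529)²) = 30.497136

30.497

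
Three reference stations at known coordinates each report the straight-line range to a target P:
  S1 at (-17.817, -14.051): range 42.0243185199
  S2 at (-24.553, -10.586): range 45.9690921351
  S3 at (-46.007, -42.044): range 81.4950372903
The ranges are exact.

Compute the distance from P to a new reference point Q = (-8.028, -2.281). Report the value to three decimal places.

27.476

eq1: (x + 17.817)² + (y + 14.051)² = 42.0243185199²
eq2: (x + 24.553)² + (y + 10.586)² = 45.9690921351²
eq3: (x + 46.007)² + (y + 42.044)² = 81.4950372903²
eq1−eq3, eq1−eq2 (x²,y² cancel):
  -56.380·x − 55.986·y = -1505.931861
  -13.472·x + 6.930·y = -147.076970
det = -56.380·6.930 − -55.986·-13.472 = -1144.956792
x = (-1505.931861·6.930 − -55.986·-147.076970) / -1144.956792 = 16.306606
y = (-56.380·-147.076970 − -1505.931861·-13.472) / -1144.956792 = 10.477002
|P − Q| = √((16.306606 − -8.028)² + (10.477002 − -2.281)²) = 27.476165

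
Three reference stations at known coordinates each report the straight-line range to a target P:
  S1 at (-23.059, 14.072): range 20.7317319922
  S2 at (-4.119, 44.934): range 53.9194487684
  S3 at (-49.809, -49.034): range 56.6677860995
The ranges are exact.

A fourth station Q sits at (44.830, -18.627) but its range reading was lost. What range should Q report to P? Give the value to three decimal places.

eq1: (x + 23.059)² + (y − 14.072)² = 20.7317319922²
eq2: (x + 4.119)² + (y − 44.934)² = 53.9194487684²
eq3: (x + 49.809)² + (y + 49.034)² = 56.6677860995²
eq1−eq2, eq1−eq3 (x²,y² cancel):
  37.880·x + 61.724·y = -1171.210392
  -53.500·x − 126.212·y = 1374.097702
det = 37.880·-126.212 − 61.724·-53.500 = -1478.676560
x = (-1171.210392·-126.212 − 61.724·1374.097702) / -1478.676560 = -42.609724
y = (37.880·1374.097702 − -1171.210392·-53.500) / -1478.676560 = 7.174615
|P − Q| = √((-42.609724 − 44.830)² + (7.174615 − -18.627)²) = 91.167037

91.167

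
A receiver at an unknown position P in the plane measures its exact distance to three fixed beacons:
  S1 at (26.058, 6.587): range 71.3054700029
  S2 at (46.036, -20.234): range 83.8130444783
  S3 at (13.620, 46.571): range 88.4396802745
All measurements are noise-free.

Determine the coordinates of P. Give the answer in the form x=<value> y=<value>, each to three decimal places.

eq1: (x − 26.058)² + (y − 6.587)² = 71.3054700029²
eq2: (x − 46.036)² + (y + 20.234)² = 83.8130444783²
eq3: (x − 13.620)² + (y − 46.571)² = 88.4396802745²
eq2−eq1, eq2−eq3 (x²,y² cancel):
  -39.956·x + 53.642·y = 133.836253
  -64.832·x + 133.610·y = -971.316233
det = -39.956·133.610 − 53.642·-64.832 = -1860.803016
x = (133.836253·133.610 − 53.642·-971.316233) / -1860.803016 = -37.610218
y = (-39.956·-971.316233 − 133.836253·-64.832) / -1860.803016 = -25.519511

x=-37.610 y=-25.520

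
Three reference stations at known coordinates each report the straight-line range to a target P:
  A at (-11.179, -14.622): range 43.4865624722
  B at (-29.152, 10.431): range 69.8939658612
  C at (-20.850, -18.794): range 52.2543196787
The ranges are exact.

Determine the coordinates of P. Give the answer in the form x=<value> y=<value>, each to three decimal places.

x=31.019 y=-25.131

eq1: (x + 11.179)² + (y + 14.622)² = 43.4865624722²
eq2: (x + 29.152)² + (y − 10.431)² = 69.8939658612²
eq3: (x + 20.850)² + (y + 18.794)² = 52.2543196787²
eq2−eq1, eq2−eq3 (x²,y² cancel):
  35.946·x − 50.106·y = 2374.213408
  16.604·x − 58.450·y = 1983.944610
det = 35.946·-58.450 − -50.106·16.604 = -1269.083676
x = (2374.213408·-58.450 − -50.106·1983.944610) / -1269.083676 = 31.018636
y = (35.946·1983.944610 − 2374.213408·16.604) / -1269.083676 = -25.131072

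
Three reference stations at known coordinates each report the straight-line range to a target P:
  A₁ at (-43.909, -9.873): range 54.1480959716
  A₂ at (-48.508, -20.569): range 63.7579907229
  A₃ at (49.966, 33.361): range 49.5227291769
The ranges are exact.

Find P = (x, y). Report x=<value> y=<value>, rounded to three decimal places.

x=3.439 y=16.399

eq1: (x + 43.909)² + (y + 9.873)² = 54.1480959716²
eq2: (x + 48.508)² + (y + 20.569)² = 63.7579907229²
eq3: (x − 49.966)² + (y − 33.361)² = 49.5227291769²
eq2−eq3, eq2−eq1 (x²,y² cancel):
  196.948·x + 107.860·y = 2446.028328
  9.198·x + 21.392·y = 382.431669
det = 196.948·21.392 − 107.860·9.198 = 3221.015336
x = (2446.028328·21.392 − 107.860·382.431669) / 3221.015336 = 3.438778
y = (196.948·382.431669 − 2446.028328·9.198) / 3221.015336 = 16.398737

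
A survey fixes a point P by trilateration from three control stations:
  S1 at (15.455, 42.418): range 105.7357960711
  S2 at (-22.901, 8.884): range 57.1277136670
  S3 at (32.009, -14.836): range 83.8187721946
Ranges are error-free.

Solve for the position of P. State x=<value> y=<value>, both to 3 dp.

eq1: (x − 15.455)² + (y − 42.418)² = 105.7357960711²
eq2: (x + 22.901)² + (y − 8.884)² = 57.1277136670²
eq3: (x − 32.009)² + (y + 14.836)² = 83.8187721946²
eq1−eq2, eq1−eq3 (x²,y² cancel):
  -76.712·x − 67.068·y = 6481.720410
  33.108·x − 114.508·y = 3361.011227
det = -76.712·-114.508 − -67.068·33.108 = 11004.625040
x = (6481.720410·-114.508 − -67.068·3361.011227) / 11004.625040 = -46.961395
y = (-76.712·3361.011227 − 6481.720410·33.108) / 11004.625040 = -42.929831

x=-46.961 y=-42.930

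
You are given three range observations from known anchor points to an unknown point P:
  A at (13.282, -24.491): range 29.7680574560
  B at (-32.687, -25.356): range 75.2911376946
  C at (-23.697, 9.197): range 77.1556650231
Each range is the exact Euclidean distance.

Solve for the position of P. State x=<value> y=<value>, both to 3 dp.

eq1: (x − 13.282)² + (y + 24.491)² = 29.7680574560²
eq2: (x + 32.687)² + (y + 25.356)² = 75.2911376946²
eq3: (x + 23.697)² + (y − 9.197)² = 77.1556650231²
eq1−eq3, eq1−eq2 (x²,y² cancel):
  -73.958·x + 67.376·y = -5196.947387
  -91.938·x − 1.730·y = -3847.472071
det = -73.958·-1.730 − 67.376·-91.938 = 6322.362028
x = (-5196.947387·-1.730 − 67.376·-3847.472071) / 6322.362028 = 42.423701
y = (-73.958·-3847.472071 − -5196.947387·-91.938) / 6322.362028 = -30.565413

x=42.424 y=-30.565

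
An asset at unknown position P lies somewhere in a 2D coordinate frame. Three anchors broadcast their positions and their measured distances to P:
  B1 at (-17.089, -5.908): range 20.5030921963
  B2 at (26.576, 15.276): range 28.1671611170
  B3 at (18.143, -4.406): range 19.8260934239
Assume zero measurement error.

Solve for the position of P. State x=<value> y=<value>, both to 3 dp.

eq1: (x + 17.089)² + (y + 5.908)² = 20.5030921963²
eq2: (x − 26.576)² + (y − 15.276)² = 28.1671611170²
eq3: (x − 18.143)² + (y + 4.406)² = 19.8260934239²
eq2−eq1, eq2−eq3 (x²,y² cancel):
  -87.330·x − 42.368·y = -239.689391
  -16.866·x − 39.364·y = -190.743682
det = -87.330·-39.364 − -42.368·-16.866 = 2723.079432
x = (-239.689391·-39.364 − -42.368·-190.743682) / 2723.079432 = 0.497123
y = (-87.330·-190.743682 − -239.689391·-16.866) / 2723.079432 = 4.632639

x=0.497 y=4.633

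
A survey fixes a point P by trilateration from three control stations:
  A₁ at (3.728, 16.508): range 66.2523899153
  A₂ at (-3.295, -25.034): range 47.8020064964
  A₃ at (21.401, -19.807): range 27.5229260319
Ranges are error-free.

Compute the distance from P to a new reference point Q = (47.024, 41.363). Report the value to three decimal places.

78.294

eq1: (x − 3.728)² + (y − 16.508)² = 66.2523899153²
eq2: (x + 3.295)² + (y + 25.034)² = 47.8020064964²
eq3: (x − 21.401)² + (y + 19.807)² = 27.5229260319²
eq3−eq2, eq3−eq1 (x²,y² cancel):
  -49.392·x − 10.454·y = -1740.282237
  -35.346·x + 72.630·y = -4195.775714
det = -49.392·72.630 − -10.454·-35.346 = -3956.848044
x = (-1740.282237·72.630 − -10.454·-4195.775714) / -3956.848044 = 43.029031
y = (-49.392·-4195.775714 − -1740.282237·-35.346) / -3956.848044 = -36.828743
|P − Q| = √((43.029031 − 47.024)² + (-36.828743 − 41.363)²) = 78.293731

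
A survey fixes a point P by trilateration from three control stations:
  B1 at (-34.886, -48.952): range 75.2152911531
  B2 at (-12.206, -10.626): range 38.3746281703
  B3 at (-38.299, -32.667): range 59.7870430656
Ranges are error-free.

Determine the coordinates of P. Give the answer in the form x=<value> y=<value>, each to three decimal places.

eq1: (x + 34.886)² + (y + 48.952)² = 75.2152911531²
eq2: (x + 12.206)² + (y + 10.626)² = 38.3746281703²
eq3: (x + 38.299)² + (y + 32.667)² = 59.7870430656²
eq1−eq2, eq1−eq3 (x²,y² cancel):
  45.360·x + 76.652·y = 833.294948
  -6.826·x + 32.570·y = 1003.464495
det = 45.360·32.570 − 76.652·-6.826 = 2000.601752
x = (833.294948·32.570 − 76.652·1003.464495) / 2000.601752 = -24.881086
y = (45.360·1003.464495 − 833.294948·-6.826) / 2000.601752 = 25.594910

x=-24.881 y=25.595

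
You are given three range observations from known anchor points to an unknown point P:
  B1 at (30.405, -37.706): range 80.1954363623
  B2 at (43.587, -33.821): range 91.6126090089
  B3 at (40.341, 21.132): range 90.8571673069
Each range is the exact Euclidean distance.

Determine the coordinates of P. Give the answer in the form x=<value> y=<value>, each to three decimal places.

x=-44.934 y=-10.223

eq1: (x − 30.405)² + (y + 37.706)² = 80.1954363623²
eq2: (x − 43.587)² + (y + 33.821)² = 91.6126090089²
eq3: (x − 40.341)² + (y − 21.132)² = 90.8571673069²
eq3−eq1, eq3−eq2 (x²,y² cancel):
  -19.872·x − 117.676·y = 2095.965594
  6.492·x − 109.906·y = 831.883627
det = -19.872·-109.906 − -117.676·6.492 = 2948.004624
x = (2095.965594·-109.906 − -117.676·831.883627) / 2948.004624 = -44.934277
y = (-19.872·831.883627 − 2095.965594·6.492) / 2948.004624 = -10.223254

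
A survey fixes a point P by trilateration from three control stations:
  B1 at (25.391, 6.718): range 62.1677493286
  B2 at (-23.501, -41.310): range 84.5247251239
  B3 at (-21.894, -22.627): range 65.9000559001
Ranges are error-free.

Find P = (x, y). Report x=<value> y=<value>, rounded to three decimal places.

x=-24.945 y=43.202

eq1: (x − 25.391)² + (y − 6.718)² = 62.1677493286²
eq2: (x + 23.501)² + (y + 41.310)² = 84.5247251239²
eq3: (x + 21.894)² + (y + 22.627)² = 65.9000559001²
eq3−eq1, eq3−eq2 (x²,y² cancel):
  94.570·x + 58.690·y = 176.494351
  -3.214·x − 37.366·y = -1534.127054
det = 94.570·-37.366 − 58.690·-3.214 = -3345.072960
x = (176.494351·-37.366 − 58.690·-1534.127054) / -3345.072960 = -24.945055
y = (94.570·-1534.127054 − 176.494351·-3.214) / -3345.072960 = 43.202389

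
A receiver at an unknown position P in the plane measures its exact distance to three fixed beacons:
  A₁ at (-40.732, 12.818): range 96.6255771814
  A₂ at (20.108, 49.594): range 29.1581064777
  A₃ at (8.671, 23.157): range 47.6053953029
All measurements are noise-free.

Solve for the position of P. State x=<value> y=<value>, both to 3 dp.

x=49.227 y=48.086

eq1: (x + 40.732)² + (y − 12.818)² = 96.6255771814²
eq2: (x − 20.108)² + (y − 49.594)² = 29.1581064777²
eq3: (x − 8.671)² + (y − 23.157)² = 47.6053953029²
eq3−eq1, eq3−eq2 (x²,y² cancel):
  -98.806·x − 20.678·y = -5858.264446
  22.874·x + 52.874·y = 3668.542099
det = -98.806·52.874 − -20.678·22.874 = -4751.279872
x = (-5858.264446·52.874 − -20.678·3668.542099) / -4751.279872 = 49.227107
y = (-98.806·3668.542099 − -5858.264446·22.874) / -4751.279872 = 48.086418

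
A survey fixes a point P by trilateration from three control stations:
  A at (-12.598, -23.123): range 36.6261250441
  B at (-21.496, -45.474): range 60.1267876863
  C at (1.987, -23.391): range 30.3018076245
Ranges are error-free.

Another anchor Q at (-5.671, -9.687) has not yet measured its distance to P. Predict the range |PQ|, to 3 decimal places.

21.921

eq1: (x + 12.598)² + (y + 23.123)² = 36.6261250441²
eq2: (x + 21.496)² + (y + 45.474)² = 60.1267876863²
eq3: (x − 1.987)² + (y + 23.391)² = 30.3018076245²
eq2−eq3, eq2−eq1 (x²,y² cancel):
  46.966·x + 44.166·y = 718.155410
  17.796·x + 44.702·y = 437.177603
det = 46.966·44.702 − 44.166·17.796 = 1313.495996
x = (718.155410·44.702 − 44.166·437.177603) / 1313.495996 = 9.740873
y = (46.966·437.177603 − 718.155410·17.796) / 1313.495996 = 5.901951
|P − Q| = √((9.740873 − -5.671)² + (5.901951 − -9.687)²) = 21.921251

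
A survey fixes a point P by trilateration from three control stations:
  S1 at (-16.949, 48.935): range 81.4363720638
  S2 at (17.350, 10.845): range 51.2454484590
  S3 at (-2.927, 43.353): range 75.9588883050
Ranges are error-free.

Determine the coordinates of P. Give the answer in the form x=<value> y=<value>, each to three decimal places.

x=-10.399 y=-32.238

eq1: (x + 16.949)² + (y − 48.935)² = 81.4363720638²
eq2: (x − 17.350)² + (y − 10.845)² = 51.2454484590²
eq3: (x + 2.927)² + (y − 43.353)² = 75.9588883050²
eq2−eq1, eq2−eq3 (x²,y² cancel):
  -68.598·x + 76.180·y = -1742.520406
  -40.554·x + 65.016·y = -1674.243312
det = -68.598·65.016 − 76.180·-40.554 = -1370.563848
x = (-1742.520406·65.016 − 76.180·-1674.243312) / -1370.563848 = -10.398749
y = (-68.598·-1674.243312 − -1742.520406·-40.554) / -1370.563848 = -32.237513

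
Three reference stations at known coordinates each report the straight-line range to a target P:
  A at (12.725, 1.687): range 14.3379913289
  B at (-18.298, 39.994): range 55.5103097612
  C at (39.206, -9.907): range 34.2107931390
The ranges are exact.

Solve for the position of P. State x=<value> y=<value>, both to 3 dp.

eq1: (x − 12.725)² + (y − 1.687)² = 14.3379913289²
eq2: (x + 18.298)² + (y − 39.994)² = 55.5103097612²
eq3: (x − 39.206)² + (y + 9.907)² = 34.2107931390²
eq2−eq3, eq2−eq1 (x²,y² cancel):
  115.008·x − 99.802·y = 1611.938368
  62.046·x − 76.614·y = 1106.251248
det = 115.008·-76.614 − -99.802·62.046 = -2618.908020
x = (1611.938368·-76.614 − -99.802·1106.251248) / -2618.908020 = 4.998633
y = (115.008·1106.251248 − 1611.938368·62.046) / -2618.908020 = -10.391131

x=4.999 y=-10.391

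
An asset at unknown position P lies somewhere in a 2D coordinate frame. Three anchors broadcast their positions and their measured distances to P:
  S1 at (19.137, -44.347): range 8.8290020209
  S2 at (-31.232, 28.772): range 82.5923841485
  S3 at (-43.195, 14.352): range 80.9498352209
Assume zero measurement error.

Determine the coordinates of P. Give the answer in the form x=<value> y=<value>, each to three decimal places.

x=20.488 y=-35.622

eq1: (x − 19.137)² + (y + 44.347)² = 8.8290020209²
eq2: (x + 31.232)² + (y − 28.772)² = 82.5923841485²
eq3: (x + 43.195)² + (y − 14.352)² = 80.9498352209²
eq2−eq1, eq2−eq3 (x²,y² cancel):
  100.738·x − 146.238·y = 7273.166013
  -23.926·x − 28.840·y = 537.148218
det = 100.738·-28.840 − -146.238·-23.926 = -6404.174308
x = (7273.166013·-28.840 − -146.238·537.148218) / -6404.174308 = 20.487673
y = (100.738·537.148218 − 7273.166013·-23.926) / -6404.174308 = -35.621923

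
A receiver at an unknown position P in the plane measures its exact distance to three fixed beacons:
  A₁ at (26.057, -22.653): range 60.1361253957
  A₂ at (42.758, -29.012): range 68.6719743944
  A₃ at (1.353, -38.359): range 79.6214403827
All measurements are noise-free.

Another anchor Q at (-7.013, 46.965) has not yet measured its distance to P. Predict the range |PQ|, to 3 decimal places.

33.962

eq1: (x − 26.057)² + (y + 22.653)² = 60.1361253957²
eq2: (x − 42.758)² + (y + 29.012)² = 68.6719743944²
eq3: (x − 1.353)² + (y + 38.359)² = 79.6214403827²
eq2−eq1, eq2−eq3 (x²,y² cancel):
  -33.402·x + 12.718·y = -378.330560
  -82.810·x − 18.694·y = -2820.432919
det = -33.402·-18.694 − 12.718·-82.810 = 1677.594568
x = (-378.330560·-18.694 − 12.718·-2820.432919) / 1677.594568 = 25.597828
y = (-33.402·-2820.432919 − -378.330560·-82.810) / 1677.594568 = 37.481372
|P − Q| = √((25.597828 − -7.013)² + (37.481372 − 46.965)²) = 33.961821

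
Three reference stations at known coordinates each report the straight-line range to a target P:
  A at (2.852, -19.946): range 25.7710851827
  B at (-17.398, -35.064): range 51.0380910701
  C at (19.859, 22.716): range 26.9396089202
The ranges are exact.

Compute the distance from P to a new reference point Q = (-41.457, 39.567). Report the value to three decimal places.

77.912

eq1: (x − 2.852)² + (y + 19.946)² = 25.7710851827²
eq2: (x + 17.398)² + (y + 35.064)² = 51.0380910701²
eq3: (x − 19.859)² + (y − 22.716)² = 26.9396089202²
eq3−eq1, eq3−eq2 (x²,y² cancel):
  -34.014·x − 85.324·y = -442.826020
  -74.514·x − 115.560·y = -1257.366248
det = -34.014·-115.560 − -85.324·-74.514 = -2427.174696
x = (-442.826020·-115.560 − -85.324·-1257.366248) / -2427.174696 = 23.117637
y = (-34.014·-1257.366248 − -442.826020·-74.514) / -2427.174696 = -4.025799
|P − Q| = √((23.117637 − -41.457)² + (-4.025799 − 39.567)²) = 77.911590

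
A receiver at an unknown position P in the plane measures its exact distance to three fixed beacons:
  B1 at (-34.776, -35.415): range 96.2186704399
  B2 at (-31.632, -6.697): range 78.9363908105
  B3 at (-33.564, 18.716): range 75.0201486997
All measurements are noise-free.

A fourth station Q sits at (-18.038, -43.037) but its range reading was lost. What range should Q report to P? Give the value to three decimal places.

eq1: (x + 34.776)² + (y + 35.415)² = 96.2186704399²
eq2: (x + 31.632)² + (y + 6.697)² = 78.9363908105²
eq3: (x + 33.564)² + (y − 18.716)² = 75.0201486997²
eq2−eq1, eq2−eq3 (x²,y² cancel):
  -6.288·x − 57.436·y = -1608.919579
  -3.864·x + 50.826·y = 1034.328602
det = -6.288·50.826 − -57.436·-3.864 = -541.526592
x = (-1608.919579·50.826 − -57.436·1034.328602) / -541.526592 = 41.304064
y = (-6.288·1034.328602 − -1608.919579·-3.864) / -541.526592 = 23.490487
|P − Q| = √((41.304064 − -18.038)² + (23.490487 − -43.037)²) = 89.148119

89.148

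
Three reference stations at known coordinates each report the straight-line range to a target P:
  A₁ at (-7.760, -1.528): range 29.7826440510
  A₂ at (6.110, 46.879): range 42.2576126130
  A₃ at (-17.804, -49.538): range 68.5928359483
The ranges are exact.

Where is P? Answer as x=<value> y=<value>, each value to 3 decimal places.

eq1: (x + 7.760)² + (y + 1.528)² = 29.7826440510²
eq2: (x − 6.110)² + (y − 46.879)² = 42.2576126130²
eq3: (x + 17.804)² + (y + 49.538)² = 68.5928359483²
eq2−eq3, eq2−eq1 (x²,y² cancel):
  -47.828·x − 192.834·y = -2383.248201
  -27.740·x − 96.814·y = -1273.720420
det = -47.828·-96.814 − -192.834·-27.740 = -718.795168
x = (-2383.248201·-96.814 − -192.834·-1273.720420) / -718.795168 = 20.708003
y = (-47.828·-1273.720420 − -2383.248201·-27.740) / -718.795168 = 7.222927

x=20.708 y=7.223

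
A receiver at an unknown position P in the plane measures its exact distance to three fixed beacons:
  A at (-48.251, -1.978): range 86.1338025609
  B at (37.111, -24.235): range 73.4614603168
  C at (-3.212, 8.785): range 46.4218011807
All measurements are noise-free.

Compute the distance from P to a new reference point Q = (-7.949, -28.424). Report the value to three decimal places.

81.833

eq1: (x + 48.251)² + (y + 1.978)² = 86.1338025609²
eq2: (x − 37.111)² + (y + 24.235)² = 73.4614603168²
eq3: (x + 3.212)² + (y − 8.785)² = 46.4218011807²
eq1−eq2, eq1−eq3 (x²,y² cancel):
  170.724·x − 44.514·y = 1654.935853
  90.078·x + 21.526·y = 3019.470003
det = 170.724·21.526 − -44.514·90.078 = 7684.736916
x = (1654.935853·21.526 − -44.514·3019.470003) / 7684.736916 = 22.126045
y = (170.724·3019.470003 − 1654.935853·90.078) / 7684.736916 = 47.681878
|P − Q| = √((22.126045 − -7.949)² + (47.681878 − -28.424)²) = 81.832835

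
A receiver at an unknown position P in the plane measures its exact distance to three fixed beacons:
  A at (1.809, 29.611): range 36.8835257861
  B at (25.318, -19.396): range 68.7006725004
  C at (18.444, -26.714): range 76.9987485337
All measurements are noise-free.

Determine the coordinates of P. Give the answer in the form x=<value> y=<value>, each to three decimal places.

x=33.283 y=48.841

eq1: (x − 1.809)² + (y − 29.611)² = 36.8835257861²
eq2: (x − 25.318)² + (y + 19.396)² = 68.7006725004²
eq3: (x − 18.444)² + (y + 26.714)² = 76.9987485337²
eq2−eq1, eq2−eq3 (x²,y² cancel):
  -47.018·x + 98.014·y = 3222.265790
  -13.748·x − 14.636·y = -1172.411882
det = -47.018·-14.636 − 98.014·-13.748 = 2035.651920
x = (3222.265790·-14.636 − 98.014·-1172.411882) / 2035.651920 = 33.282555
y = (-47.018·-1172.411882 − 3222.265790·-13.748) / 2035.651920 = 48.841440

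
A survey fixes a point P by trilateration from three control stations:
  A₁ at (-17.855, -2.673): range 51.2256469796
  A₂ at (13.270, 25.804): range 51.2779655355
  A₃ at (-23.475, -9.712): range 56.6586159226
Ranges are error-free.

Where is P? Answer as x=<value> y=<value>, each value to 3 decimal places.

x=-33.870 y=45.985

eq1: (x + 17.855)² + (y + 2.673)² = 51.2256469796²
eq2: (x − 13.270)² + (y − 25.804)² = 51.2779655355²
eq3: (x + 23.475)² + (y + 9.712)² = 56.6586159226²
eq1−eq3, eq1−eq2 (x²,y² cancel):
  -11.240·x − 14.078·y = -266.679235
  62.250·x + 56.954·y = 510.630521
det = -11.240·56.954 − -14.078·62.250 = 236.192540
x = (-266.679235·56.954 − -14.078·510.630521) / 236.192540 = -33.869794
y = (-11.240·510.630521 − -266.679235·62.250) / 236.192540 = 45.984921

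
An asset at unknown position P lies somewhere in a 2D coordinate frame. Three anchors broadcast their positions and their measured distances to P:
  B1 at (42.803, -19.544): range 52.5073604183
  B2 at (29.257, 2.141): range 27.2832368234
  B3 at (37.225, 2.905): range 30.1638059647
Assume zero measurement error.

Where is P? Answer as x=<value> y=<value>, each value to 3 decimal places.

eq1: (x − 42.803)² + (y + 19.544)² = 52.5073604183²
eq2: (x − 29.257)² + (y − 2.141)² = 27.2832368234²
eq3: (x − 37.225)² + (y − 2.905)² = 30.1638059647²
eq2−eq1, eq2−eq3 (x²,y² cancel):
  27.092·x − 43.370·y = -659.139072
  15.936·x + 1.528·y = 368.103541
det = 27.092·1.528 − -43.370·15.936 = 732.540896
x = (-659.139072·1.528 − -43.370·368.103541) / 732.540896 = 20.418636
y = (27.092·368.103541 − -659.139072·15.936) / 732.540896 = 27.952981

x=20.419 y=27.953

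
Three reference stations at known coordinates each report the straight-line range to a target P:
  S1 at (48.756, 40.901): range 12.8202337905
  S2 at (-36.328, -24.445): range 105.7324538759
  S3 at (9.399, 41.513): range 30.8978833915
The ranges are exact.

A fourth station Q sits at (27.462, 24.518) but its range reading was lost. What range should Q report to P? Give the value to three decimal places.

eq1: (x − 48.756)² + (y − 40.901)² = 12.8202337905²
eq2: (x + 36.328)² + (y + 24.445)² = 105.7324538759²
eq3: (x − 9.399)² + (y − 41.513)² = 30.8978833915²
eq3−eq2, eq3−eq1 (x²,y² cancel):
  -91.454·x − 131.916·y = -10119.061366
  78.714·x − 1.224·y = 3028.689771
det = -91.454·-1.224 − -131.916·78.714 = 10495.575720
x = (-10119.061366·-1.224 − -131.916·3028.689771) / 10495.575720 = 39.246858
y = (-91.454·3028.689771 − -10119.061366·78.714) / 10495.575720 = 49.499524
|P − Q| = √((39.246858 − 27.462)² + (49.499524 − 24.518)²) = 27.621720

27.622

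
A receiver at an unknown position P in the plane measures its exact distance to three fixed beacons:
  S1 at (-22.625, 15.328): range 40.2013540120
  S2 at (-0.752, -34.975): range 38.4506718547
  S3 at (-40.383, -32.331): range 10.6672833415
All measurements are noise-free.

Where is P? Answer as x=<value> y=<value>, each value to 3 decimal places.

eq1: (x + 22.625)² + (y − 15.328)² = 40.2013540120²
eq2: (x + 0.752)² + (y + 34.975)² = 38.4506718547²
eq3: (x + 40.383)² + (y + 32.331)² = 10.6672833415²
eq1−eq2, eq1−eq3 (x²,y² cancel):
  43.746·x − 100.606·y = 614.672618
  -35.516·x − 95.318·y = 3431.599972
det = 43.746·-95.318 − -100.606·-35.516 = -7742.903924
x = (614.672618·-95.318 − -100.606·3431.599972) / -7742.903924 = -37.021018
y = (43.746·3431.599972 − 614.672618·-35.516) / -7742.903924 = -22.207364

x=-37.021 y=-22.207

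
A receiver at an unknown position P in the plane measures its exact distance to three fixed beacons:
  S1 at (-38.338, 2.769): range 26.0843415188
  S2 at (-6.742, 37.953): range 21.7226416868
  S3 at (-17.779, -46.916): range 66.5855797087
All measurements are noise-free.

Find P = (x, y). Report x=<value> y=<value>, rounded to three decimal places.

x=-18.466 y=19.666

eq1: (x + 38.338)² + (y − 2.769)² = 26.0843415188²
eq2: (x + 6.742)² + (y − 37.953)² = 21.7226416868²
eq3: (x + 17.779)² + (y + 46.916)² = 66.5855797087²
eq1−eq2, eq1−eq3 (x²,y² cancel):
  63.192·x + 70.368·y = 216.934879
  41.118·x − 99.370·y = -2713.512261
det = 63.192·-99.370 − 70.368·41.118 = -9172.780464
x = (216.934879·-99.370 − 70.368·-2713.512261) / -9172.780464 = -18.466332
y = (63.192·-2713.512261 − 216.934879·41.118) / -9172.780464 = 19.666032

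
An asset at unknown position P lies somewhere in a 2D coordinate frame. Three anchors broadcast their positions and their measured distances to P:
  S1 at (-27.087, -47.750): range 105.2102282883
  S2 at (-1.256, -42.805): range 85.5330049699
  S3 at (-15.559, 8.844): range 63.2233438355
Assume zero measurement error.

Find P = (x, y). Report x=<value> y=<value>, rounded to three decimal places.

eq1: (x + 27.087)² + (y + 47.750)² = 105.2102282883²
eq2: (x + 1.256)² + (y + 42.805)² = 85.5330049699²
eq3: (x + 15.559)² + (y − 8.844)² = 63.2233438355²
eq2−eq1, eq2−eq3 (x²,y² cancel):
  -51.662·x − 9.890·y = -2573.374689
  -28.606·x + 103.298·y = 1805.156989
det = -51.662·103.298 − -9.890·-28.606 = -5619.494616
x = (-2573.374689·103.298 − -9.890·1805.156989) / -5619.494616 = 44.127003
y = (-51.662·1805.156989 − -2573.374689·-28.606) / -5619.494616 = 29.695193

x=44.127 y=29.695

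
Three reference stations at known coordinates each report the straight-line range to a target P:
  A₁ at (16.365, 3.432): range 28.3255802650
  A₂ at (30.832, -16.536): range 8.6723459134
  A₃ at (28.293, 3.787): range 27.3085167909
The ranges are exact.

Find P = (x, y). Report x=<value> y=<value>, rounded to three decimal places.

eq1: (x − 16.365)² + (y − 3.432)² = 28.3255802650²
eq2: (x − 30.832)² + (y + 16.536)² = 8.6723459134²
eq3: (x − 28.293)² + (y − 3.787)² = 27.3085167909²
eq3−eq2, eq3−eq1 (x²,y² cancel):
  5.078·x − 40.646·y = 1079.761808
  -23.856·x − 0.710·y = -591.826777
det = 5.078·-0.710 − -40.646·-23.856 = -973.256356
x = (1079.761808·-0.710 − -40.646·-591.826777) / -973.256356 = 25.504094
y = (5.078·-591.826777 − 1079.761808·-23.856) / -973.256356 = -23.378734

x=25.504 y=-23.379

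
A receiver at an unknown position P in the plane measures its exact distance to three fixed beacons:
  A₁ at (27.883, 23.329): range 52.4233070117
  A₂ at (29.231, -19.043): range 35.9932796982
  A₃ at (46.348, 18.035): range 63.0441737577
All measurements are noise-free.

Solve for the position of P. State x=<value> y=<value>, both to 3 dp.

eq1: (x − 27.883)² + (y − 23.329)² = 52.4233070117²
eq2: (x − 29.231)² + (y + 19.043)² = 35.9932796982²
eq3: (x − 46.348)² + (y − 18.035)² = 63.0441737577²
eq2−eq3, eq2−eq1 (x²,y² cancel):
  34.234·x + 74.156·y = -1422.740542
  -2.696·x + 84.744·y = -1348.070215
det = 34.234·84.744 − 74.156·-2.696 = 3101.050672
x = (-1422.740542·84.744 − 74.156·-1348.070215) / 3101.050672 = -6.643306
y = (34.234·-1348.070215 − -1422.740542·-2.696) / 3101.050672 = -16.118906

x=-6.643 y=-16.119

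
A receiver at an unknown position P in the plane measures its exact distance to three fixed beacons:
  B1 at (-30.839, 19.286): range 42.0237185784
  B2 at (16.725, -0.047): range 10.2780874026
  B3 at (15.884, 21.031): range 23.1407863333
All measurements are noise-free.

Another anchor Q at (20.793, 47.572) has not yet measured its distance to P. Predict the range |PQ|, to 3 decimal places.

49.782

eq1: (x + 30.839)² + (y − 19.286)² = 42.0237185784²
eq2: (x − 16.725)² + (y + 0.047)² = 10.2780874026²
eq3: (x − 15.884)² + (y − 21.031)² = 23.1407863333²
eq3−eq2, eq3−eq1 (x²,y² cancel):
  1.682·x − 42.156·y = 14.980328
  -93.446·x − 3.490·y = -602.107631
det = 1.682·-3.490 − -42.156·-93.446 = -3945.179756
x = (14.980328·-3.490 − -42.156·-602.107631) / -3945.179756 = 6.447040
y = (1.682·-602.107631 − 14.980328·-93.446) / -3945.179756 = -0.098121
|P − Q| = √((6.447040 − 20.793)² + (-0.098121 − 47.572)²) = 49.781995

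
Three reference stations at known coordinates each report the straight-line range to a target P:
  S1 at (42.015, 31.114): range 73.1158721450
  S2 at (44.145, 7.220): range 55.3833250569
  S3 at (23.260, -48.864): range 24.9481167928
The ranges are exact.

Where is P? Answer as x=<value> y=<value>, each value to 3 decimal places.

eq1: (x − 42.015)² + (y − 31.114)² = 73.1158721450²
eq2: (x − 44.145)² + (y − 7.220)² = 55.3833250569²
eq3: (x − 23.260)² + (y + 48.864)² = 24.9481167928²
eq3−eq2, eq3−eq1 (x²,y² cancel):
  41.770·x + 112.168·y = -3372.712834
  37.510·x + 159.956·y = -4918.899103
det = 41.770·159.956 − 112.168·37.510 = 2473.940440
x = (-3372.712834·159.956 − 112.168·-4918.899103) / 2473.940440 = 4.954614
y = (41.770·-4918.899103 − -3372.712834·37.510) / 2473.940440 = -31.913443

x=4.955 y=-31.913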